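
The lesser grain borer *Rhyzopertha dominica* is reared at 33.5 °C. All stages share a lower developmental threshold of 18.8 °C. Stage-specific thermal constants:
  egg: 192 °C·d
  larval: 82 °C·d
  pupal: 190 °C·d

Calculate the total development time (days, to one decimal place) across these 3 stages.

31.6 days

Daily accumulation at 33.5 °C = 33.5 − 18.8 = 14.7 DD/day.
Total K = 192 + 82 + 190 = 464 DD.
Total duration = 464 / 14.7 = 31.565 ≈ 31.6 days.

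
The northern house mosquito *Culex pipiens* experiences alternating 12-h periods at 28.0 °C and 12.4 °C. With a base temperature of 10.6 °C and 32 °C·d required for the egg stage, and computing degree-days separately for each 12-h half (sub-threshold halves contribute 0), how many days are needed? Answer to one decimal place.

Day half: max(0, 28.0 − 10.6) × 0.5 = 17.4 × 0.5 = 8.70 DD.
Night half: max(0, 12.4 − 10.6) × 0.5 = 1.8 × 0.5 = 0.90 DD.
Per 24 h: 9.60 DD/day.
Duration = 32 / 9.60 = 3.333 ≈ 3.3 days.

3.3 days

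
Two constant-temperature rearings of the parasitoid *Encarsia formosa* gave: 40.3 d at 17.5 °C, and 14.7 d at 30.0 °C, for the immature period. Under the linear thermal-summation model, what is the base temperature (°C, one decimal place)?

Linear rate model ⇒ the product D·(T − T_b) is constant across temperatures.
40.3·(17.5 − T_b) = 14.7·(30.0 − T_b)
T_b = (40.3·17.5 − 14.7·30.0) / (40.3 − 14.7) = 264.25 / 25.6 = 10.322 °C ≈ 10.3 °C.

10.3 °C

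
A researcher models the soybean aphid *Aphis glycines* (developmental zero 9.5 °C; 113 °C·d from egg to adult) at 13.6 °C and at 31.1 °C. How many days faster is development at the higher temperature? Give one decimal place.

22.3 days

At 13.6 °C: 113 / (13.6 − 9.5) = 113 / 4.1 = 27.561 d.
At 31.1 °C: 113 / (31.1 − 9.5) = 113 / 21.6 = 5.231 d.
Difference = |27.561 − 5.231| = 22.329 ≈ 22.3 days.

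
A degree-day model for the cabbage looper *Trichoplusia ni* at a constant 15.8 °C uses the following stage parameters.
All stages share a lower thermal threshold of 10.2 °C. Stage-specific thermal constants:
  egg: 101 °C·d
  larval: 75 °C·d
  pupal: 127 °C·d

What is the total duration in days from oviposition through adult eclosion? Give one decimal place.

54.1 days

Daily accumulation at 15.8 °C = 15.8 − 10.2 = 5.6 DD/day.
Total K = 101 + 75 + 127 = 303 DD.
Total duration = 303 / 5.6 = 54.107 ≈ 54.1 days.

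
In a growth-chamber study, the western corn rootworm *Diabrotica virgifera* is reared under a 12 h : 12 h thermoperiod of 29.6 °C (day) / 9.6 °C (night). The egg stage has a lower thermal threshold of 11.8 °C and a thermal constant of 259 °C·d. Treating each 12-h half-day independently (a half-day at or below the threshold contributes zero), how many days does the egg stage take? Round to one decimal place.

Day half: max(0, 29.6 − 11.8) × 0.5 = 17.8 × 0.5 = 8.90 DD.
Night half: max(0, 9.6 − 11.8) × 0.5 = 0.0 × 0.5 = 0.00 DD.
Per 24 h: 8.90 DD/day.
Duration = 259 / 8.90 = 29.101 ≈ 29.1 days.

29.1 days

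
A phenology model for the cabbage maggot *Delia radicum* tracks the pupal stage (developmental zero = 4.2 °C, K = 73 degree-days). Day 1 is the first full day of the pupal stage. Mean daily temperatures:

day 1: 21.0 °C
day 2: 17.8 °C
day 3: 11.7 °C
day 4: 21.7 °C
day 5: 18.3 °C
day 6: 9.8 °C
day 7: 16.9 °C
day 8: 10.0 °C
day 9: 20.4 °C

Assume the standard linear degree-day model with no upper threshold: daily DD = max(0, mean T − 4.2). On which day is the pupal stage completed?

day 6

Daily DD above 4.2 °C: 16.8, 13.6, 7.5, 17.5, 14.1, 5.6, 12.7, 5.8, 16.2.
Cumulative: 16.8, 30.4, 37.9, 55.4, 69.5, 75.1, 87.8, 93.6, 109.8.
The total first reaches 73 DD on day 6.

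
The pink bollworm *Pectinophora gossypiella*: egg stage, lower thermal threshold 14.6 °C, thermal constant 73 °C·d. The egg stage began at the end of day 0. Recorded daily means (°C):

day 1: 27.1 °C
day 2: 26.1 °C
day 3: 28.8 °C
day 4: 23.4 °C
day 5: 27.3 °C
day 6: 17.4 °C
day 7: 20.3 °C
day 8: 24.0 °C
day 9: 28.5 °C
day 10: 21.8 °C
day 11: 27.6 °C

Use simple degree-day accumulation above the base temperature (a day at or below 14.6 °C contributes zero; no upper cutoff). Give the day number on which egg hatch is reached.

Daily DD above 14.6 °C: 12.5, 11.5, 14.2, 8.8, 12.7, 2.8, 5.7, 9.4, 13.9, 7.2, 13.0.
Cumulative: 12.5, 24.0, 38.2, 47.0, 59.7, 62.5, 68.2, 77.6, 91.5, 98.7, 111.7.
The total first reaches 73 DD on day 8.

day 8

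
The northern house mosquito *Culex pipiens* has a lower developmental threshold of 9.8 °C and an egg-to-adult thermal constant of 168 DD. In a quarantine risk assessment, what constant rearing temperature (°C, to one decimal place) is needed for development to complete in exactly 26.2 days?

Required daily accumulation = 168 / 26.2 = 6.412 DD/day.
T = T_base + 6.412 = 9.8 + 6.412 = 16.212 ≈ 16.2 °C.

16.2 °C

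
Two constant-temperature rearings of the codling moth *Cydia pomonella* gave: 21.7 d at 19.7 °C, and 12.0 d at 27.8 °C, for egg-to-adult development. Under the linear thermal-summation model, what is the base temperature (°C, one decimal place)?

9.7 °C

Linear rate model ⇒ the product D·(T − T_b) is constant across temperatures.
21.7·(19.7 − T_b) = 12.0·(27.8 − T_b)
T_b = (21.7·19.7 − 12.0·27.8) / (21.7 − 12.0) = 93.89 / 9.7 = 9.679 °C ≈ 9.7 °C.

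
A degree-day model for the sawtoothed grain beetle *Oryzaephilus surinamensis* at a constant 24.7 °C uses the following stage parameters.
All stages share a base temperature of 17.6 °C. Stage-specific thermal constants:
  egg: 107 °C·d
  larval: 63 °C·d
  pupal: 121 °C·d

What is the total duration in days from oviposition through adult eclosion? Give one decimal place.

41.0 days

Daily accumulation at 24.7 °C = 24.7 − 17.6 = 7.1 DD/day.
Total K = 107 + 63 + 121 = 291 DD.
Total duration = 291 / 7.1 = 40.986 ≈ 41.0 days.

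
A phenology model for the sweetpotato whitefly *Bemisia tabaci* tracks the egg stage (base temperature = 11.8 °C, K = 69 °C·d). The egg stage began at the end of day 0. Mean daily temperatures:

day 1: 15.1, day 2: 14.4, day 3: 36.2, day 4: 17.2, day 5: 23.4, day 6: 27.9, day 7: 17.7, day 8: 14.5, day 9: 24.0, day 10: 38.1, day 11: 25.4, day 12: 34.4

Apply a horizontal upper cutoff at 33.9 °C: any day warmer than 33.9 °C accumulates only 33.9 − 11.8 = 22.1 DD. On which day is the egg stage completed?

day 8

Daily DD above 11.8 °C (capped at 22.1): 3.3, 2.6, 22.1, 5.4, 11.6, 16.1, 5.9, 2.7, 12.2, 22.1, 13.6, 22.1.
Cumulative: 3.3, 5.9, 28.0, 33.4, 45.0, 61.1, 67.0, 69.7, 81.9, 104.0, 117.6, 139.7.
The total first reaches 69 DD on day 8.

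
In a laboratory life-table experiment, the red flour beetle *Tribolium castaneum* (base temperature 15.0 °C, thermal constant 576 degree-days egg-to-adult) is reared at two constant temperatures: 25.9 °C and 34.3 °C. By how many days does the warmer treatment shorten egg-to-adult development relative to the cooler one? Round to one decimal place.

23.0 days

At 25.9 °C: 576 / (25.9 − 15.0) = 576 / 10.9 = 52.844 d.
At 34.3 °C: 576 / (34.3 − 15.0) = 576 / 19.3 = 29.845 d.
Difference = |52.844 − 29.845| = 22.999 ≈ 23.0 days.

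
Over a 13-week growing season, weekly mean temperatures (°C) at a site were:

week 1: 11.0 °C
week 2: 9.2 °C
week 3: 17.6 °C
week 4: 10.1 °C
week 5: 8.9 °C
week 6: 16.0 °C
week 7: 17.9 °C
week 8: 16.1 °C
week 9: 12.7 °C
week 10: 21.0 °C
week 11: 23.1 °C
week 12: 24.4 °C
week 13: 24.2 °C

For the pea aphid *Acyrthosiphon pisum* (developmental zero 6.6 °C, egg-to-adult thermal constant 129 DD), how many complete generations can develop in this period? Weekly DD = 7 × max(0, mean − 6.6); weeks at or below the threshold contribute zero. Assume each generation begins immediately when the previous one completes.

6 generations

Weekly DD (7 × max(0, T̄ − 6.6)): 30.8, 18.2, 77.0, 24.5, 16.1, 65.8, 79.1, 66.5, 42.7, 100.8, 115.5, 124.6, 123.2.
Season total = 884.8 DD.
Complete generations = ⌊884.8 / 129⌋ = 6.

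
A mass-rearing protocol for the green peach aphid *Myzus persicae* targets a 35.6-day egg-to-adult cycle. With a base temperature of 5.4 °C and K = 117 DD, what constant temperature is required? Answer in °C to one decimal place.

8.7 °C

Required daily accumulation = 117 / 35.6 = 3.287 DD/day.
T = T_base + 3.287 = 5.4 + 3.287 = 8.687 ≈ 8.7 °C.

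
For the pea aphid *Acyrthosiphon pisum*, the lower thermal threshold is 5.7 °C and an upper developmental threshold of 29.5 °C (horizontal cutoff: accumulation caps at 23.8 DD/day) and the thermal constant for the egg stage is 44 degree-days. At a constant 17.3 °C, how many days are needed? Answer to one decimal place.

Daily accumulation = 17.3 − 5.7 = 11.6 DD/day.
Duration = 44 / 11.6 = 3.793 ≈ 3.8 days.

3.8 days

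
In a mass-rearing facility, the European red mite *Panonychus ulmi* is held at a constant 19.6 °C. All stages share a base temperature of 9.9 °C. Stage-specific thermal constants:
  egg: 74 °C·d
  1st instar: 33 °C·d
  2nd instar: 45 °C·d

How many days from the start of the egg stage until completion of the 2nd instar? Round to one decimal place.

Daily accumulation at 19.6 °C = 19.6 − 9.9 = 9.7 DD/day.
Total K = 74 + 33 + 45 = 152 DD.
Total duration = 152 / 9.7 = 15.670 ≈ 15.7 days.

15.7 days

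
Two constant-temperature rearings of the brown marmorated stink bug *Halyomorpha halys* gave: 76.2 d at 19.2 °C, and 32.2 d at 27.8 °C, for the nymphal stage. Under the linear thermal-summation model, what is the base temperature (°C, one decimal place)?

Under the model K = D·(T − T_b), so D₁·(T₁ − T_b) = D₂·(T₂ − T_b).
76.2·(19.2 − T_b) = 32.2·(27.8 − T_b)
T_b = (76.2·19.2 − 32.2·27.8) / (76.2 − 32.2) = 567.88 / 44.0 = 12.906 °C ≈ 12.9 °C.

12.9 °C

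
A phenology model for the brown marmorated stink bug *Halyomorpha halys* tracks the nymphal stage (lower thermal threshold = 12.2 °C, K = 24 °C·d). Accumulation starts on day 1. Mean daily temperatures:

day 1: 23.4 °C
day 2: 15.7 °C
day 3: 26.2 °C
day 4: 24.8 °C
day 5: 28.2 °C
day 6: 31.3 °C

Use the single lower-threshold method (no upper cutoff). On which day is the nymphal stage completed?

Daily DD above 12.2 °C: 11.2, 3.5, 14.0, 12.6, 16.0, 19.1.
Cumulative: 11.2, 14.7, 28.7, 41.3, 57.3, 76.4.
The total first reaches 24 DD on day 3.

day 3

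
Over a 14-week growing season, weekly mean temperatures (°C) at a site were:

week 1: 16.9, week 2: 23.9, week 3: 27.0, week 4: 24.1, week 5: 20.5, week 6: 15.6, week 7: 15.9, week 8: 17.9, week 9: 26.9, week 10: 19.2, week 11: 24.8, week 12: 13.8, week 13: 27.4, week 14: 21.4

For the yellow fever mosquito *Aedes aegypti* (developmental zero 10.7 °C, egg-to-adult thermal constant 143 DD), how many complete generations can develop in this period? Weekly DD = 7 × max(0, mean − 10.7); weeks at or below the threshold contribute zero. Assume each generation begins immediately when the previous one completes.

7 generations

Weekly DD (7 × max(0, T̄ − 10.7)): 43.4, 92.4, 114.1, 93.8, 68.6, 34.3, 36.4, 50.4, 113.4, 59.5, 98.7, 21.7, 116.9, 74.9.
Season total = 1018.5 DD.
Complete generations = ⌊1018.5 / 143⌋ = 7.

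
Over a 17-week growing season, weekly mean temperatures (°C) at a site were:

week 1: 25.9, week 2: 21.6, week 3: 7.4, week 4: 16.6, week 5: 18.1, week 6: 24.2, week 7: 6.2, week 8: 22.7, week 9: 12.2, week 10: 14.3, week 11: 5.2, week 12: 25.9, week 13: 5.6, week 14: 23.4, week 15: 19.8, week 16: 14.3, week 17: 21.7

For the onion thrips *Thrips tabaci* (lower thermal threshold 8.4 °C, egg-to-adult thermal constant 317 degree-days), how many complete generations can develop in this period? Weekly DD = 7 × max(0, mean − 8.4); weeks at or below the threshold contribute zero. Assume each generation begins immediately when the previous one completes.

3 generations

Weekly DD (7 × max(0, T̄ − 8.4)): 122.5, 92.4, 0.0, 57.4, 67.9, 110.6, 0.0, 100.1, 26.6, 41.3, 0.0, 122.5, 0.0, 105.0, 79.8, 41.3, 93.1.
Season total = 1060.5 DD.
Complete generations = ⌊1060.5 / 317⌋ = 3.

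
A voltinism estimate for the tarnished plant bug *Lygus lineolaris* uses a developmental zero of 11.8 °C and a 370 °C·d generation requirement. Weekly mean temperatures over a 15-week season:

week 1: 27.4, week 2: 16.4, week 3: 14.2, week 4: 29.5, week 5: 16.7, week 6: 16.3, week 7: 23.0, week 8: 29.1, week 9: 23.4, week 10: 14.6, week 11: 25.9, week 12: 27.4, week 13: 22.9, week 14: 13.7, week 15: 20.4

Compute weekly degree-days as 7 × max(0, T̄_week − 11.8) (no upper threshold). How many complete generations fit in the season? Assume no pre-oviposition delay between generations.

2 generations

Weekly DD (7 × max(0, T̄ − 11.8)): 109.2, 32.2, 16.8, 123.9, 34.3, 31.5, 78.4, 121.1, 81.2, 19.6, 98.7, 109.2, 77.7, 13.3, 60.2.
Season total = 1007.3 DD.
Complete generations = ⌊1007.3 / 370⌋ = 2.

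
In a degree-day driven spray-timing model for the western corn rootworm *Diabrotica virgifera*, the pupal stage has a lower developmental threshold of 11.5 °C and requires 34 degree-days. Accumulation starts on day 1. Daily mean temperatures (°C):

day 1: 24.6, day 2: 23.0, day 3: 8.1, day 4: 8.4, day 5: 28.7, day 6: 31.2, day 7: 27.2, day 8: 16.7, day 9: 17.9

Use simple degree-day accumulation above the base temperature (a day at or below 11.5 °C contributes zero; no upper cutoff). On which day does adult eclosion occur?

day 5

Daily DD above 11.5 °C: 13.1, 11.5, 0.0, 0.0, 17.2, 19.7, 15.7, 5.2, 6.4.
Cumulative: 13.1, 24.6, 24.6, 24.6, 41.8, 61.5, 77.2, 82.4, 88.8.
The total first reaches 34 DD on day 5.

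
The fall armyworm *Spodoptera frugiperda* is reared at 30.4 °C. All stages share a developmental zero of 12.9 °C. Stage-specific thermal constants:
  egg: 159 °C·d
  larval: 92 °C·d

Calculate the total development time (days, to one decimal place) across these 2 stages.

14.3 days

Daily accumulation at 30.4 °C = 30.4 − 12.9 = 17.5 DD/day.
Total K = 159 + 92 = 251 DD.
Total duration = 251 / 17.5 = 14.343 ≈ 14.3 days.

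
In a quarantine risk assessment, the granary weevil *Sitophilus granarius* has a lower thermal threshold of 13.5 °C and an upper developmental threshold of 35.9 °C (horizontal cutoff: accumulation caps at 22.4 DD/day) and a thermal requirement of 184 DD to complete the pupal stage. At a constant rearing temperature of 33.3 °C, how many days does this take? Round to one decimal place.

9.3 days

Daily accumulation = 33.3 − 13.5 = 19.8 DD/day.
Duration = 184 / 19.8 = 9.293 ≈ 9.3 days.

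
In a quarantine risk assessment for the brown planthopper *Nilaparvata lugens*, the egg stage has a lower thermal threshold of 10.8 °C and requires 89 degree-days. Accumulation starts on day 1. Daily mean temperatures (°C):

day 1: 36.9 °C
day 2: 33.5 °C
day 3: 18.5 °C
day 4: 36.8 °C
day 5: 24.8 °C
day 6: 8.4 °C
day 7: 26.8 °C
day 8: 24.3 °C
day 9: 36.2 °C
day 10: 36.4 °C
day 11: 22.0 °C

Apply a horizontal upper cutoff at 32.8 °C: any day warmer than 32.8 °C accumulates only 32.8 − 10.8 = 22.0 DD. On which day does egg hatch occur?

day 7

Daily DD above 10.8 °C (capped at 22.0): 22.0, 22.0, 7.7, 22.0, 14.0, 0.0, 16.0, 13.5, 22.0, 22.0, 11.2.
Cumulative: 22.0, 44.0, 51.7, 73.7, 87.7, 87.7, 103.7, 117.2, 139.2, 161.2, 172.4.
The total first reaches 89 DD on day 7.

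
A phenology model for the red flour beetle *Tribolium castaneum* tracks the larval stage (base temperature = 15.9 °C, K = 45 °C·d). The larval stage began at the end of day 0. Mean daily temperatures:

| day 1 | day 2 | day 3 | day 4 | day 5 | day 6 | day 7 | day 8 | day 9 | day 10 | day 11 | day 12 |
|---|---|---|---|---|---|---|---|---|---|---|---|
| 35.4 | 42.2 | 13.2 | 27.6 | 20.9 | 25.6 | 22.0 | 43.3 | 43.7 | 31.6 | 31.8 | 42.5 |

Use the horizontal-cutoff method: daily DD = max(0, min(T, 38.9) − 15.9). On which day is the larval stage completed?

Daily DD above 15.9 °C (capped at 23.0): 19.5, 23.0, 0.0, 11.7, 5.0, 9.7, 6.1, 23.0, 23.0, 15.7, 15.9, 23.0.
Cumulative: 19.5, 42.5, 42.5, 54.2, 59.2, 68.9, 75.0, 98.0, 121.0, 136.7, 152.6, 175.6.
The total first reaches 45 DD on day 4.

day 4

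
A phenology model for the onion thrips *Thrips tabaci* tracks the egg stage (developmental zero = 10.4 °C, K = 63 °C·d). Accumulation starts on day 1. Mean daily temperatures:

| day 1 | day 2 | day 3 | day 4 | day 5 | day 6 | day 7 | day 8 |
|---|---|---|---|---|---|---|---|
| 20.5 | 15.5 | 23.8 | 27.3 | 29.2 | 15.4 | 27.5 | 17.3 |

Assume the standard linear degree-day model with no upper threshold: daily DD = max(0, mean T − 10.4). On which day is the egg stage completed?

day 5

Daily DD above 10.4 °C: 10.1, 5.1, 13.4, 16.9, 18.8, 5.0, 17.1, 6.9.
Cumulative: 10.1, 15.2, 28.6, 45.5, 64.3, 69.3, 86.4, 93.3.
The total first reaches 63 DD on day 5.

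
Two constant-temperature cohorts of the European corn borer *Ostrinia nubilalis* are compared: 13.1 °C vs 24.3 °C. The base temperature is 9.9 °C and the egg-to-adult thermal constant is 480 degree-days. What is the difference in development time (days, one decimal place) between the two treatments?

At 13.1 °C: 480 / (13.1 − 9.9) = 480 / 3.2 = 150.000 d.
At 24.3 °C: 480 / (24.3 − 9.9) = 480 / 14.4 = 33.333 d.
Difference = |150.000 − 33.333| = 116.667 ≈ 116.7 days.

116.7 days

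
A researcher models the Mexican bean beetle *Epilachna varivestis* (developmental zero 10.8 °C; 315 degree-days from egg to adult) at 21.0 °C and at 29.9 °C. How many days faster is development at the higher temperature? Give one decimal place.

14.4 days

At 21.0 °C: 315 / (21.0 − 10.8) = 315 / 10.2 = 30.882 d.
At 29.9 °C: 315 / (29.9 − 10.8) = 315 / 19.1 = 16.492 d.
Difference = |30.882 − 16.492| = 14.390 ≈ 14.4 days.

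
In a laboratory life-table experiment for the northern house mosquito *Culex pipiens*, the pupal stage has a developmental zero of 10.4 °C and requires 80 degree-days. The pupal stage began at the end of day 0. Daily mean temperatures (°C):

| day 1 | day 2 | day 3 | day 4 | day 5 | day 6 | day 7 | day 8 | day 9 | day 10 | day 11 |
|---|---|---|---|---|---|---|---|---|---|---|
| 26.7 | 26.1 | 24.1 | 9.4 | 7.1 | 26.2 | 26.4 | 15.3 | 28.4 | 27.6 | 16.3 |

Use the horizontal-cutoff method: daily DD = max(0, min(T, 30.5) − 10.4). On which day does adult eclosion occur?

day 8

Daily DD above 10.4 °C (capped at 20.1): 16.3, 15.7, 13.7, 0.0, 0.0, 15.8, 16.0, 4.9, 18.0, 17.2, 5.9.
Cumulative: 16.3, 32.0, 45.7, 45.7, 45.7, 61.5, 77.5, 82.4, 100.4, 117.6, 123.5.
The total first reaches 80 DD on day 8.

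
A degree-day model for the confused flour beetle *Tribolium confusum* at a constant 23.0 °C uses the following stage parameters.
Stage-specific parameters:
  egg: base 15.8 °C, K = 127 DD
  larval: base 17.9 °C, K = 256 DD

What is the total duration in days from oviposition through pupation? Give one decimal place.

egg: 127 / (23.0 − 15.8) = 127 / 7.2 = 17.639 d.
larval: 256 / (23.0 − 17.9) = 256 / 5.1 = 50.196 d.
Sum = 67.835 ≈ 67.8 days.

67.8 days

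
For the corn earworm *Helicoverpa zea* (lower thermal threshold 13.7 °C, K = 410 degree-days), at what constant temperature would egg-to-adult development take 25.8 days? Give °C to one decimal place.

Required daily accumulation = 410 / 25.8 = 15.891 DD/day.
T = T_base + 15.891 = 13.7 + 15.891 = 29.591 ≈ 29.6 °C.

29.6 °C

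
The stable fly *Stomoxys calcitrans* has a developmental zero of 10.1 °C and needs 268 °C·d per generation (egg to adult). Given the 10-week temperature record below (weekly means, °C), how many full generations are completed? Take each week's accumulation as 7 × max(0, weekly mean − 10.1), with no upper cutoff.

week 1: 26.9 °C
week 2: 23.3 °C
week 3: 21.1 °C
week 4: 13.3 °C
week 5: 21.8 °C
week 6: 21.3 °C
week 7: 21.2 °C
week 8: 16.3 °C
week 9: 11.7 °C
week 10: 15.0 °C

2 generations

Weekly DD (7 × max(0, T̄ − 10.1)): 117.6, 92.4, 77.0, 22.4, 81.9, 78.4, 77.7, 43.4, 11.2, 34.3.
Season total = 636.3 DD.
Complete generations = ⌊636.3 / 268⌋ = 2.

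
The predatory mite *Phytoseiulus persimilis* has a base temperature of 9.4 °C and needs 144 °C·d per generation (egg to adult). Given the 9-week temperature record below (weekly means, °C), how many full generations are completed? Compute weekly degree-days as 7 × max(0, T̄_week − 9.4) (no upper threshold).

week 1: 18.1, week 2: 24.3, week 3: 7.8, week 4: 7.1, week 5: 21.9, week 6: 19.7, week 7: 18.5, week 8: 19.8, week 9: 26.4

Weekly DD (7 × max(0, T̄ − 9.4)): 60.9, 104.3, 0.0, 0.0, 87.5, 72.1, 63.7, 72.8, 119.0.
Season total = 580.3 DD.
Complete generations = ⌊580.3 / 144⌋ = 4.

4 generations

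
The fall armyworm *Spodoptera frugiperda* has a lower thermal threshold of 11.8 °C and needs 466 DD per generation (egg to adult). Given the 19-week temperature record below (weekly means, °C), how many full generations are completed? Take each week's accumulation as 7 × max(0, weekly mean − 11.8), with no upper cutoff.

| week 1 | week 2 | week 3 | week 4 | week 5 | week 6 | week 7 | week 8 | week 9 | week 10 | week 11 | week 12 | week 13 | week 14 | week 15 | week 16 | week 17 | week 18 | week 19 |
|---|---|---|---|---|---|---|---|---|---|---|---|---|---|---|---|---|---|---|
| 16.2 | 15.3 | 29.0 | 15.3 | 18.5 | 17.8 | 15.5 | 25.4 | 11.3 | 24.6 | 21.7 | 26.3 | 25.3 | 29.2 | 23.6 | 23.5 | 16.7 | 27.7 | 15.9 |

2 generations

Weekly DD (7 × max(0, T̄ − 11.8)): 30.8, 24.5, 120.4, 24.5, 46.9, 42.0, 25.9, 95.2, 0.0, 89.6, 69.3, 101.5, 94.5, 121.8, 82.6, 81.9, 34.3, 111.3, 28.7.
Season total = 1225.7 DD.
Complete generations = ⌊1225.7 / 466⌋ = 2.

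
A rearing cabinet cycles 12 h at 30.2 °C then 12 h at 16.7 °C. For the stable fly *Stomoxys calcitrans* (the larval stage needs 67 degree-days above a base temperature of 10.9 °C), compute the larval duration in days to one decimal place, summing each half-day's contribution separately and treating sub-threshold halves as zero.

5.3 days

Day half: max(0, 30.2 − 10.9) × 0.5 = 19.3 × 0.5 = 9.65 DD.
Night half: max(0, 16.7 − 10.9) × 0.5 = 5.8 × 0.5 = 2.90 DD.
Per 24 h: 12.55 DD/day.
Duration = 67 / 12.55 = 5.339 ≈ 5.3 days.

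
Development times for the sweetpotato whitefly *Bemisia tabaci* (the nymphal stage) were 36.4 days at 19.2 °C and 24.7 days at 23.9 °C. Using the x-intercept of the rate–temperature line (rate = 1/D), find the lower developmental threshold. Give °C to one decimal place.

Under the model K = D·(T − T_b), so D₁·(T₁ − T_b) = D₂·(T₂ − T_b).
36.4·(19.2 − T_b) = 24.7·(23.9 − T_b)
T_b = (36.4·19.2 − 24.7·23.9) / (36.4 − 24.7) = 108.55 / 11.7 = 9.278 °C ≈ 9.3 °C.

9.3 °C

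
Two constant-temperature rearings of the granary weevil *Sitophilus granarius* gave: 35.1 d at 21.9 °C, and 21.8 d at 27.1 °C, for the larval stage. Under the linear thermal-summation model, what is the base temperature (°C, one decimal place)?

13.4 °C

Equal thermal constants: D₁(T₁ − T_b) = D₂(T₂ − T_b).
35.1·(21.9 − T_b) = 21.8·(27.1 − T_b)
T_b = (35.1·21.9 − 21.8·27.1) / (35.1 − 21.8) = 177.91 / 13.3 = 13.377 °C ≈ 13.4 °C.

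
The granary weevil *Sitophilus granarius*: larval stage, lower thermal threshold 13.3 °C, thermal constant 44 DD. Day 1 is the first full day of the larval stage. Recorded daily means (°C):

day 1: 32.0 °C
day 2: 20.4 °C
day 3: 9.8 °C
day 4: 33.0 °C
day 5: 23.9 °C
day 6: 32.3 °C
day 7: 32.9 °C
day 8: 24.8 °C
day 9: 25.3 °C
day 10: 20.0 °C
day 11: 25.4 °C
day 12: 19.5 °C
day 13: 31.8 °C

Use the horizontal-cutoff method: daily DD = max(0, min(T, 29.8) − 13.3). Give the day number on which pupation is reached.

day 5

Daily DD above 13.3 °C (capped at 16.5): 16.5, 7.1, 0.0, 16.5, 10.6, 16.5, 16.5, 11.5, 12.0, 6.7, 12.1, 6.2, 16.5.
Cumulative: 16.5, 23.6, 23.6, 40.1, 50.7, 67.2, 83.7, 95.2, 107.2, 113.9, 126.0, 132.2, 148.7.
The total first reaches 44 DD on day 5.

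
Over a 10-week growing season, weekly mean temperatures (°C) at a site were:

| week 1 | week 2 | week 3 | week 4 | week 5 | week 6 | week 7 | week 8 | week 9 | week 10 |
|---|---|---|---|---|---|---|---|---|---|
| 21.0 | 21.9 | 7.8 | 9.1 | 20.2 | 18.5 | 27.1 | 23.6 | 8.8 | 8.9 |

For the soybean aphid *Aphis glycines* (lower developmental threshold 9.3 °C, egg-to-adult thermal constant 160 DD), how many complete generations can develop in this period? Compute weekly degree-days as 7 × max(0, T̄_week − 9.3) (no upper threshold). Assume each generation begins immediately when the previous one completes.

Weekly DD (7 × max(0, T̄ − 9.3)): 81.9, 88.2, 0.0, 0.0, 76.3, 64.4, 124.6, 100.1, 0.0, 0.0.
Season total = 535.5 DD.
Complete generations = ⌊535.5 / 160⌋ = 3.

3 generations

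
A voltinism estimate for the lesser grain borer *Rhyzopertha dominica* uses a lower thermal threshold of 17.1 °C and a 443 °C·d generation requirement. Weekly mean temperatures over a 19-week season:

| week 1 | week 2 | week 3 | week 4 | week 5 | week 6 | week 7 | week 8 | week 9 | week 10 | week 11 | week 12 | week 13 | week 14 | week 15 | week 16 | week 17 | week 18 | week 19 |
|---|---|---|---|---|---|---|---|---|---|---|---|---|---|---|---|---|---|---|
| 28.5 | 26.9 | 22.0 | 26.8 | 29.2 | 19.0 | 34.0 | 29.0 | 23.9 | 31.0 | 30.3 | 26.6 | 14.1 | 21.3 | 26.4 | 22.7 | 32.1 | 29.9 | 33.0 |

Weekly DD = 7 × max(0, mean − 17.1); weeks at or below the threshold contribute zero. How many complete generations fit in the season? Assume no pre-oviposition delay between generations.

2 generations

Weekly DD (7 × max(0, T̄ − 17.1)): 79.8, 68.6, 34.3, 67.9, 84.7, 13.3, 118.3, 83.3, 47.6, 97.3, 92.4, 66.5, 0.0, 29.4, 65.1, 39.2, 105.0, 89.6, 111.3.
Season total = 1293.6 DD.
Complete generations = ⌊1293.6 / 443⌋ = 2.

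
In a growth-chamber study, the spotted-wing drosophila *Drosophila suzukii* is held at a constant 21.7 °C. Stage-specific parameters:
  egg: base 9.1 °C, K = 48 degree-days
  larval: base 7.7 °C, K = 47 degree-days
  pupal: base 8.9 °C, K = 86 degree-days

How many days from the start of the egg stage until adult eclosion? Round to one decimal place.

egg: 48 / (21.7 − 9.1) = 48 / 12.6 = 3.810 d.
larval: 47 / (21.7 − 7.7) = 47 / 14.0 = 3.357 d.
pupal: 86 / (21.7 − 8.9) = 86 / 12.8 = 6.719 d.
Sum = 13.885 ≈ 13.9 days.

13.9 days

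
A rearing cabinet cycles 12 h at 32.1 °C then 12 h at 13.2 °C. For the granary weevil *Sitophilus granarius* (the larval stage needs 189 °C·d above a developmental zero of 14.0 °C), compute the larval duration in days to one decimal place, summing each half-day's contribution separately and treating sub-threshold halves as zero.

Day half: max(0, 32.1 − 14.0) × 0.5 = 18.1 × 0.5 = 9.05 DD.
Night half: max(0, 13.2 − 14.0) × 0.5 = 0.0 × 0.5 = 0.00 DD.
Per 24 h: 9.05 DD/day.
Duration = 189 / 9.05 = 20.884 ≈ 20.9 days.

20.9 days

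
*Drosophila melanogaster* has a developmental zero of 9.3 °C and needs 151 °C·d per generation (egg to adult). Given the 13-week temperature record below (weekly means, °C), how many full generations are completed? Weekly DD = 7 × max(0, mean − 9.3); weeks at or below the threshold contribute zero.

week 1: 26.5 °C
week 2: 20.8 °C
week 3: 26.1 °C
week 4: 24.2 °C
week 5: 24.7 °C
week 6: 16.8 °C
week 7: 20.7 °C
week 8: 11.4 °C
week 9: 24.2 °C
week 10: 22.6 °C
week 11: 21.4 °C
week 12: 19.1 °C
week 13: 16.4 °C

7 generations

Weekly DD (7 × max(0, T̄ − 9.3)): 120.4, 80.5, 117.6, 104.3, 107.8, 52.5, 79.8, 14.7, 104.3, 93.1, 84.7, 68.6, 49.7.
Season total = 1078.0 DD.
Complete generations = ⌊1078.0 / 151⌋ = 7.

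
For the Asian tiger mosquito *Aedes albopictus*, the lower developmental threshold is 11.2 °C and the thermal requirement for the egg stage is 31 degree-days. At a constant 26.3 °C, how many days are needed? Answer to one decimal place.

2.1 days

Daily accumulation = 26.3 − 11.2 = 15.1 DD/day.
Duration = 31 / 15.1 = 2.053 ≈ 2.1 days.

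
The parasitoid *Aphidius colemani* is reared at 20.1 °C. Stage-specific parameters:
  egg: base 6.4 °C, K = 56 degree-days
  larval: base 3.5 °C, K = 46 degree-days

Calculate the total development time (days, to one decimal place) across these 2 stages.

egg: 56 / (20.1 − 6.4) = 56 / 13.7 = 4.088 d.
larval: 46 / (20.1 − 3.5) = 46 / 16.6 = 2.771 d.
Sum = 6.859 ≈ 6.9 days.

6.9 days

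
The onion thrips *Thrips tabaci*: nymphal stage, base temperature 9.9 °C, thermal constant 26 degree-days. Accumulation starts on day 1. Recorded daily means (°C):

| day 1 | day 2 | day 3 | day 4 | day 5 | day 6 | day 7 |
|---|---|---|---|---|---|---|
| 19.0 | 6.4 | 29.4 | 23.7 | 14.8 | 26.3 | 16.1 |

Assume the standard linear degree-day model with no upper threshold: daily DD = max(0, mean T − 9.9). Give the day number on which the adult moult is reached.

day 3

Daily DD above 9.9 °C: 9.1, 0.0, 19.5, 13.8, 4.9, 16.4, 6.2.
Cumulative: 9.1, 9.1, 28.6, 42.4, 47.3, 63.7, 69.9.
The total first reaches 26 DD on day 3.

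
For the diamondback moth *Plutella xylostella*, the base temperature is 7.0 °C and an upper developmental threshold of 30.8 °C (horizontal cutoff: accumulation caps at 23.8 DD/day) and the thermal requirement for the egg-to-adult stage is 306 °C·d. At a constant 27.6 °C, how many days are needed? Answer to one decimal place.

Daily accumulation = 27.6 − 7.0 = 20.6 DD/day.
Duration = 306 / 20.6 = 14.854 ≈ 14.9 days.

14.9 days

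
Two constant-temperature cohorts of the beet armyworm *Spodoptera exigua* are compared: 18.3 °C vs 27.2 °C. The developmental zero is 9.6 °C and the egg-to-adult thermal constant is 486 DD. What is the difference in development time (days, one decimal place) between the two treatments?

28.2 days

At 18.3 °C: 486 / (18.3 − 9.6) = 486 / 8.7 = 55.862 d.
At 27.2 °C: 486 / (27.2 − 9.6) = 486 / 17.6 = 27.614 d.
Difference = |55.862 − 27.614| = 28.248 ≈ 28.2 days.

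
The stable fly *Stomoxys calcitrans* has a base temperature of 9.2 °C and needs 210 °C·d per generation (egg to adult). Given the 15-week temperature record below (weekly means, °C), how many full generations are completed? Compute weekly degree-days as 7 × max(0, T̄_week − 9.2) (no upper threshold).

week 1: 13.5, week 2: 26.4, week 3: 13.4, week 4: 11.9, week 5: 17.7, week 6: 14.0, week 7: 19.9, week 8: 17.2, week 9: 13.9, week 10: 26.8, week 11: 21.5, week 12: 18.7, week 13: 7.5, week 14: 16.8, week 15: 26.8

Weekly DD (7 × max(0, T̄ − 9.2)): 30.1, 120.4, 29.4, 18.9, 59.5, 33.6, 74.9, 56.0, 32.9, 123.2, 86.1, 66.5, 0.0, 53.2, 123.2.
Season total = 907.9 DD.
Complete generations = ⌊907.9 / 210⌋ = 4.

4 generations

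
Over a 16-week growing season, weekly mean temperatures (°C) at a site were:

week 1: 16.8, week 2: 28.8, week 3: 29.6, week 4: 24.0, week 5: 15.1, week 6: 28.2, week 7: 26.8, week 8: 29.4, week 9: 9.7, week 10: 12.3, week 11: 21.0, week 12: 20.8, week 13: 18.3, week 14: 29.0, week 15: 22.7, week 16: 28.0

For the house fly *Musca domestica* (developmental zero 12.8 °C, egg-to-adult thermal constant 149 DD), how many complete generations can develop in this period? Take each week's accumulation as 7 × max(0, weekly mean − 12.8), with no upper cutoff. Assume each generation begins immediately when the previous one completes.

Weekly DD (7 × max(0, T̄ − 12.8)): 28.0, 112.0, 117.6, 78.4, 16.1, 107.8, 98.0, 116.2, 0.0, 0.0, 57.4, 56.0, 38.5, 113.4, 69.3, 106.4.
Season total = 1115.1 DD.
Complete generations = ⌊1115.1 / 149⌋ = 7.

7 generations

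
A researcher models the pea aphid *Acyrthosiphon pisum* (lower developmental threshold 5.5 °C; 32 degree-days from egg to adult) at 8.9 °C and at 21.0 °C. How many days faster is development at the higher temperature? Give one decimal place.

7.3 days

At 8.9 °C: 32 / (8.9 − 5.5) = 32 / 3.4 = 9.412 d.
At 21.0 °C: 32 / (21.0 − 5.5) = 32 / 15.5 = 2.065 d.
Difference = |9.412 − 2.065| = 7.347 ≈ 7.3 days.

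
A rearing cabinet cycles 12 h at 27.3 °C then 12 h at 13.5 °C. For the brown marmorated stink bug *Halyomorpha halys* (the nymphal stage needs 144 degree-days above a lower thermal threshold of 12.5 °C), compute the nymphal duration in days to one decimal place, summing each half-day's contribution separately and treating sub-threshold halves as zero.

Day half: max(0, 27.3 − 12.5) × 0.5 = 14.8 × 0.5 = 7.40 DD.
Night half: max(0, 13.5 − 12.5) × 0.5 = 1.0 × 0.5 = 0.50 DD.
Per 24 h: 7.90 DD/day.
Duration = 144 / 7.90 = 18.228 ≈ 18.2 days.

18.2 days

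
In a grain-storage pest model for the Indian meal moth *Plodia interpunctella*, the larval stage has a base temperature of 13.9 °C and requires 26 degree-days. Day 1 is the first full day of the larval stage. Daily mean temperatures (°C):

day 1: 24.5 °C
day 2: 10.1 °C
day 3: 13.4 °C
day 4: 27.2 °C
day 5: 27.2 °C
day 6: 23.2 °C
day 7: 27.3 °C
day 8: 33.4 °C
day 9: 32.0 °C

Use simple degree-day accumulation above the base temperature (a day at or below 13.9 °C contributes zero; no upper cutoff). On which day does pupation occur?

day 5

Daily DD above 13.9 °C: 10.6, 0.0, 0.0, 13.3, 13.3, 9.3, 13.4, 19.5, 18.1.
Cumulative: 10.6, 10.6, 10.6, 23.9, 37.2, 46.5, 59.9, 79.4, 97.5.
The total first reaches 26 DD on day 5.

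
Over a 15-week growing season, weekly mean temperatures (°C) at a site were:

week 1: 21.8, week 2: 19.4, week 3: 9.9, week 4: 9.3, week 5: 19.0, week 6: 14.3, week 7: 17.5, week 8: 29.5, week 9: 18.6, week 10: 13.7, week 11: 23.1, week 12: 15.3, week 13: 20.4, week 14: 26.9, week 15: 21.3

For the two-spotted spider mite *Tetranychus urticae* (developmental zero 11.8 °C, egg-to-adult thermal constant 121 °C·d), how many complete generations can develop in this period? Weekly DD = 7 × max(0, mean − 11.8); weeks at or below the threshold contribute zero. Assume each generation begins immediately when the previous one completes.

Weekly DD (7 × max(0, T̄ − 11.8)): 70.0, 53.2, 0.0, 0.0, 50.4, 17.5, 39.9, 123.9, 47.6, 13.3, 79.1, 24.5, 60.2, 105.7, 66.5.
Season total = 751.8 DD.
Complete generations = ⌊751.8 / 121⌋ = 6.

6 generations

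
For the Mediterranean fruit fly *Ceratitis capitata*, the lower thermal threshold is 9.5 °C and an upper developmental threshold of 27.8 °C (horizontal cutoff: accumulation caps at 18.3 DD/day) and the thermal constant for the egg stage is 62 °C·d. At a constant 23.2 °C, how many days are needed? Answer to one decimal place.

Daily accumulation = 23.2 − 9.5 = 13.7 DD/day.
Duration = 62 / 13.7 = 4.526 ≈ 4.5 days.

4.5 days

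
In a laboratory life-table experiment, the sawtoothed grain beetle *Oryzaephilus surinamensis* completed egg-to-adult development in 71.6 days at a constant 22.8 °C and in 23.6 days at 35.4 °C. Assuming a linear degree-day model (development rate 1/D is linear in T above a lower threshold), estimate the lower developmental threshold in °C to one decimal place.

Under the model K = D·(T − T_b), so D₁·(T₁ − T_b) = D₂·(T₂ − T_b).
71.6·(22.8 − T_b) = 23.6·(35.4 − T_b)
T_b = (71.6·22.8 − 23.6·35.4) / (71.6 − 23.6) = 797.04 / 48.0 = 16.605 °C ≈ 16.6 °C.

16.6 °C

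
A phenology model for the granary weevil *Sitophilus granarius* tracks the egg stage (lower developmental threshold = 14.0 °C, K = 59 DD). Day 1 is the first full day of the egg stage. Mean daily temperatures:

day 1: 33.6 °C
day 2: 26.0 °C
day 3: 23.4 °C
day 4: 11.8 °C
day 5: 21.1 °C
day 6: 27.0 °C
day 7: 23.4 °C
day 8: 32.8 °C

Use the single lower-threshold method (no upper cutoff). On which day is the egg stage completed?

day 6

Daily DD above 14.0 °C: 19.6, 12.0, 9.4, 0.0, 7.1, 13.0, 9.4, 18.8.
Cumulative: 19.6, 31.6, 41.0, 41.0, 48.1, 61.1, 70.5, 89.3.
The total first reaches 59 DD on day 6.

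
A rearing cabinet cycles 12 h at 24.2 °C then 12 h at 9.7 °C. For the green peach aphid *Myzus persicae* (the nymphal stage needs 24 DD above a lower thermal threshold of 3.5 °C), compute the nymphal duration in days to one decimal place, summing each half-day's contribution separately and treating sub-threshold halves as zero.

Day half: max(0, 24.2 − 3.5) × 0.5 = 20.7 × 0.5 = 10.35 DD.
Night half: max(0, 9.7 − 3.5) × 0.5 = 6.2 × 0.5 = 3.10 DD.
Per 24 h: 13.45 DD/day.
Duration = 24 / 13.45 = 1.784 ≈ 1.8 days.

1.8 days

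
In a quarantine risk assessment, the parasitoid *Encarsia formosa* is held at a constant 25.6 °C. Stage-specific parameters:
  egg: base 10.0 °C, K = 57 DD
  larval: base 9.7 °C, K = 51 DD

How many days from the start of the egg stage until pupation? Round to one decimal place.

egg: 57 / (25.6 − 10.0) = 57 / 15.6 = 3.654 d.
larval: 51 / (25.6 − 9.7) = 51 / 15.9 = 3.208 d.
Sum = 6.861 ≈ 6.9 days.

6.9 days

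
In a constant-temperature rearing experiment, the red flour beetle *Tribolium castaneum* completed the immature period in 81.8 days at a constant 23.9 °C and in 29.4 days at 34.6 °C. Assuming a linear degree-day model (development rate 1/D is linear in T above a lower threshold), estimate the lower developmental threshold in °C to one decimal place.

17.9 °C

Equal thermal constants: D₁(T₁ − T_b) = D₂(T₂ − T_b).
81.8·(23.9 − T_b) = 29.4·(34.6 − T_b)
T_b = (81.8·23.9 − 29.4·34.6) / (81.8 − 29.4) = 937.78 / 52.4 = 17.897 °C ≈ 17.9 °C.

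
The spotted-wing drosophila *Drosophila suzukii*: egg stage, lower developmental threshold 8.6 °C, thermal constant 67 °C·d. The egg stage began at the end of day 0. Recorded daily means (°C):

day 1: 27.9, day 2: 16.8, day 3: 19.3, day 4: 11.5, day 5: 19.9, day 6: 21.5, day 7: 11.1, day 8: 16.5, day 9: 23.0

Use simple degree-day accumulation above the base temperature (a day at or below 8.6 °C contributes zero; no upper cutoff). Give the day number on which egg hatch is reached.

day 7

Daily DD above 8.6 °C: 19.3, 8.2, 10.7, 2.9, 11.3, 12.9, 2.5, 7.9, 14.4.
Cumulative: 19.3, 27.5, 38.2, 41.1, 52.4, 65.3, 67.8, 75.7, 90.1.
The total first reaches 67 DD on day 7.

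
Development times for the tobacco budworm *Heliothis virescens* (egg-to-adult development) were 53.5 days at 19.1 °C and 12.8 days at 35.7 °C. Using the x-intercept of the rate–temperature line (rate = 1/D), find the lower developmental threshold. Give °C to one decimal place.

Equal thermal constants: D₁(T₁ − T_b) = D₂(T₂ − T_b).
53.5·(19.1 − T_b) = 12.8·(35.7 − T_b)
T_b = (53.5·19.1 − 12.8·35.7) / (53.5 − 12.8) = 564.89 / 40.7 = 13.879 °C ≈ 13.9 °C.

13.9 °C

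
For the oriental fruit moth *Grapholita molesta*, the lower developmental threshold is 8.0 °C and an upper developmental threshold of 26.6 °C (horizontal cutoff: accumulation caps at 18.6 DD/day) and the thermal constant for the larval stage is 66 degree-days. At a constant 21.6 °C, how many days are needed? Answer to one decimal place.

Daily accumulation = 21.6 − 8.0 = 13.6 DD/day.
Duration = 66 / 13.6 = 4.853 ≈ 4.9 days.

4.9 days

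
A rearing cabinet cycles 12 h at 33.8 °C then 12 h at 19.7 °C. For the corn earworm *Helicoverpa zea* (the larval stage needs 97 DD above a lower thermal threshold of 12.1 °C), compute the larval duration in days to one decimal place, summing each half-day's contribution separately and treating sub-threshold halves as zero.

6.6 days

Day half: max(0, 33.8 − 12.1) × 0.5 = 21.7 × 0.5 = 10.85 DD.
Night half: max(0, 19.7 − 12.1) × 0.5 = 7.6 × 0.5 = 3.80 DD.
Per 24 h: 14.65 DD/day.
Duration = 97 / 14.65 = 6.621 ≈ 6.6 days.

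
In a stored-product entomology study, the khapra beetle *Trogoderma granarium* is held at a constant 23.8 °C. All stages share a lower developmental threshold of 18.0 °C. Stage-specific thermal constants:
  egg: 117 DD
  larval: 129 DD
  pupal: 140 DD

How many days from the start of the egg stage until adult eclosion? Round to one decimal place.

Daily accumulation at 23.8 °C = 23.8 − 18.0 = 5.8 DD/day.
Total K = 117 + 129 + 140 = 386 DD.
Total duration = 386 / 5.8 = 66.552 ≈ 66.6 days.

66.6 days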